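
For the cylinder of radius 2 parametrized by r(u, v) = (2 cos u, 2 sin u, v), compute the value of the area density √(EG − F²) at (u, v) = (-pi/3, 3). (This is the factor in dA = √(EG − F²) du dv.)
√(EG − F²)|_{(-pi/3, 3)} = 2

E = 4, F = 0, G = 1, so EG − F² = 4. Taking the positive square root: √(EG − F²) = 2. At (u, v) = (-pi/3, 3): 2.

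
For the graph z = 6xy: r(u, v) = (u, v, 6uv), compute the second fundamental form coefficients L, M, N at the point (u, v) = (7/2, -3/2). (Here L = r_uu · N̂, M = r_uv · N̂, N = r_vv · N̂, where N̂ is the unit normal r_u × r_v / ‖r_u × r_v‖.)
L = 0;  M = 6*sqrt(523)/523;  N = 0

Compute the unit normal N̂(u, v) = (-6*v/sqrt(36*u^2 + 36*v^2 + 1), -6*u/sqrt(36*u^2 + 36*v^2 + 1), 1/sqrt(36*u^2 + 36*v^2 + 1)), and the second partials r_uu, r_uv, r_vv. Take dot products:
  L(u, v) = r_uu · N̂ = 0,
  M(u, v) = r_uv · N̂ = 6/sqrt(36*u^2 + 36*v^2 + 1),
  N(u, v) = r_vv · N̂ = 0.
Evaluating at (u, v) = (7/2, -3/2):
  L = 0, M = 6*sqrt(523)/523, N = 0.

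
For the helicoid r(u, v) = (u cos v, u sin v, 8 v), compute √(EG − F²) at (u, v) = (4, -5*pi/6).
√(EG − F²)|_{(4, -5*pi/6)} = 4*sqrt(5)

E = 1, F = 0, G = u^2 + 64; EG − F² = u^2 + 64; √(EG − F²) = sqrt(u^2 + 64). At the given point: 4*sqrt(5).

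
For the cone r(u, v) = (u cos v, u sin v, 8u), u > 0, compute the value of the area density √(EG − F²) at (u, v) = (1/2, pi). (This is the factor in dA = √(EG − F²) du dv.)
√(EG − F²)|_{(1/2, pi)} = sqrt(65)/2

E = 65, F = 0, G = u^2, so EG − F² = 65*u^2. Taking the positive square root: √(EG − F²) = sqrt(65)*Abs(u). At (u, v) = (1/2, pi): sqrt(65)/2.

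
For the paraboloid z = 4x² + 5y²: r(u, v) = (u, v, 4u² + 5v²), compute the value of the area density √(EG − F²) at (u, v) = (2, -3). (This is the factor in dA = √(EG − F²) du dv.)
√(EG − F²)|_{(2, -3)} = sqrt(1157)

E = 64*u^2 + 1, F = 80*u*v, G = 100*v^2 + 1, so EG − F² = 64*u^2 + 100*v^2 + 1. Taking the positive square root: √(EG − F²) = sqrt(64*u^2 + 100*v^2 + 1). At (u, v) = (2, -3): sqrt(1157).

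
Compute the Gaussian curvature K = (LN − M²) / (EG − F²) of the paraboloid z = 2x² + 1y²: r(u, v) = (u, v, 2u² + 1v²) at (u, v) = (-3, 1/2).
K = 2/5329

Coefficients of the first fundamental form: E = 16*u^2 + 1, F = 8*u*v, G = 4*v^2 + 1.
Coefficients of the second fundamental form: L = 4/sqrt(16*u^2 + 4*v^2 + 1), M = 0, N = 2/sqrt(16*u^2 + 4*v^2 + 1).
Assemble K = (LN − M²)/(EG − F²) = 8/(256*u^4 + 128*u^2*v^2 + 32*u^2 + 16*v^4 + 8*v^2 + 1). At (u, v) = (-3, 1/2): K = 2/5329.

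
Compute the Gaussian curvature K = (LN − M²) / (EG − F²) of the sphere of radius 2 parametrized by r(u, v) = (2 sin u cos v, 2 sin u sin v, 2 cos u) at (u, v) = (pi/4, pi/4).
K = 1/4

Coefficients of the first fundamental form: E = 4, F = 0, G = 4*sin(u)^2.
Coefficients of the second fundamental form: L = -2*sin(u)/Abs(sin(u)), M = 0, N = -2*sin(u)^3/Abs(sin(u)).
Assemble K = (LN − M²)/(EG − F²) = 1/4. At (u, v) = (pi/4, pi/4): K = 1/4.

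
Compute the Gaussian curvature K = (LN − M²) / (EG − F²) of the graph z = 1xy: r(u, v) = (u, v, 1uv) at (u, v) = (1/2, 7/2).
K = -4/729

Coefficients of the first fundamental form: E = v^2 + 1, F = u*v, G = u^2 + 1.
Coefficients of the second fundamental form: L = 0, M = 1/sqrt(u^2 + v^2 + 1), N = 0.
Assemble K = (LN − M²)/(EG − F²) = 1/((u^2*v^2 - (u^2 + 1)*(v^2 + 1))*(u^2 + v^2 + 1)). At (u, v) = (1/2, 7/2): K = -4/729.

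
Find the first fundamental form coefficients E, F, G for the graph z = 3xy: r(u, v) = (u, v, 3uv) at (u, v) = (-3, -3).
E = 82;  F = 81;  G = 82

Partials: r_u = (1, 0, 3*v), r_v = (0, 1, 3*u). As functions of (u, v):
  E = r_u · r_u = 9*v^2 + 1,
  F = r_u · r_v = 9*u*v,
  G = r_v · r_v = 9*u^2 + 1.
Evaluating at (u, v) = (-3, -3): E = 82, F = 81, G = 82.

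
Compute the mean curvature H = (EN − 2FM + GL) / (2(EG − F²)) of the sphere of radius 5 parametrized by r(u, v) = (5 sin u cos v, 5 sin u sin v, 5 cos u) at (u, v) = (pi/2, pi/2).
H = -1/5

With E = 25, F = 0, G = 25*sin(u)^2, L = -5*sin(u)/Abs(sin(u)), M = 0, N = -5*sin(u)^3/Abs(sin(u)), assemble
  H = (EN − 2FM + GL) / (2(EG − F²)) = -sin(u)/(5*Abs(sin(u))).
At (u, v) = (pi/2, pi/2): H = -1/5.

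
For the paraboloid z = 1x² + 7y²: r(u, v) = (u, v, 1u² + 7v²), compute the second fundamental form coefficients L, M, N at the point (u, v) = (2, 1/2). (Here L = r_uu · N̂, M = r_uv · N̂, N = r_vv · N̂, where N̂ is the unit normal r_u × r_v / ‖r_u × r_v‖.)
L = sqrt(66)/33;  M = 0;  N = 7*sqrt(66)/33

Compute the unit normal N̂(u, v) = (-2*u/sqrt(4*u^2 + 196*v^2 + 1), -14*v/sqrt(4*u^2 + 196*v^2 + 1), 1/sqrt(4*u^2 + 196*v^2 + 1)), and the second partials r_uu, r_uv, r_vv. Take dot products:
  L(u, v) = r_uu · N̂ = 2/sqrt(4*u^2 + 196*v^2 + 1),
  M(u, v) = r_uv · N̂ = 0,
  N(u, v) = r_vv · N̂ = 14/sqrt(4*u^2 + 196*v^2 + 1).
Evaluating at (u, v) = (2, 1/2):
  L = sqrt(66)/33, M = 0, N = 7*sqrt(66)/33.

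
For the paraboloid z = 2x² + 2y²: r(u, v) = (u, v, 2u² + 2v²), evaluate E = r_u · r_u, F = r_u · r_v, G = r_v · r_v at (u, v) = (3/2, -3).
E = 37;  F = -72;  G = 145

Partials: r_u = (1, 0, 4*u), r_v = (0, 1, 4*v). As functions of (u, v):
  E = r_u · r_u = 16*u^2 + 1,
  F = r_u · r_v = 16*u*v,
  G = r_v · r_v = 16*v^2 + 1.
Evaluating at (u, v) = (3/2, -3): E = 37, F = -72, G = 145.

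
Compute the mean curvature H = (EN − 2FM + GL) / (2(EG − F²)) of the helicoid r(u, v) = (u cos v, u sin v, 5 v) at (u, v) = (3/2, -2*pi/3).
H = 0

With E = 1, F = 0, G = u^2 + 25, L = 0, M = -5/sqrt(u^2 + 25), N = 0, assemble
  H = (EN − 2FM + GL) / (2(EG − F²)) = 0.
At (u, v) = (3/2, -2*pi/3): H = 0.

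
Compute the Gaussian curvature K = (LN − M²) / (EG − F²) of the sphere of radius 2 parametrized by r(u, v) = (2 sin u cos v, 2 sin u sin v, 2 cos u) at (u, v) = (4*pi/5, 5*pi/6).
K = 1/4

Coefficients of the first fundamental form: E = 4, F = 0, G = 4*sin(u)^2.
Coefficients of the second fundamental form: L = -2*sin(u)/Abs(sin(u)), M = 0, N = -2*sin(u)^3/Abs(sin(u)).
Assemble K = (LN − M²)/(EG − F²) = 1/4. At (u, v) = (4*pi/5, 5*pi/6): K = 1/4.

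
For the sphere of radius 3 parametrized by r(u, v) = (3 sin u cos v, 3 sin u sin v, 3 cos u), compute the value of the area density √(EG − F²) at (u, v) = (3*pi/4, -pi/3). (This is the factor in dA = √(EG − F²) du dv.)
√(EG − F²)|_{(3*pi/4, -pi/3)} = 9*sqrt(2)/2

E = 9, F = 0, G = 9*sin(u)^2, so EG − F² = 81*sin(u)^2. Taking the positive square root: √(EG − F²) = 9*Abs(sin(u)). At (u, v) = (3*pi/4, -pi/3): 9*sqrt(2)/2.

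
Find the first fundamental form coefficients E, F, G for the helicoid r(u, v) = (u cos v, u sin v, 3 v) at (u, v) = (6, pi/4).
E = 1;  F = 0;  G = 45

Partials: r_u = (cos(v), sin(v), 0), r_v = (-u*sin(v), u*cos(v), 3). As functions of (u, v):
  E = r_u · r_u = 1,
  F = r_u · r_v = 0,
  G = r_v · r_v = u^2 + 9.
Evaluating at (u, v) = (6, pi/4): E = 1, F = 0, G = 45.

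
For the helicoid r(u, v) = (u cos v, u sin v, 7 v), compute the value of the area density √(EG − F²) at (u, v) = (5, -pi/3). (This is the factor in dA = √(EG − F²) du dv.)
√(EG − F²)|_{(5, -pi/3)} = sqrt(74)

E = 1, F = 0, G = u^2 + 49, so EG − F² = u^2 + 49. Taking the positive square root: √(EG − F²) = sqrt(u^2 + 49). At (u, v) = (5, -pi/3): sqrt(74).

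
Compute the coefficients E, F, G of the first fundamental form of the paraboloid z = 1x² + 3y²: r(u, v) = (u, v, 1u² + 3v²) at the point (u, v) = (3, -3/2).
E = 37;  F = -54;  G = 82

Partials: r_u = (1, 0, 2*u), r_v = (0, 1, 6*v). As functions of (u, v):
  E = r_u · r_u = 4*u^2 + 1,
  F = r_u · r_v = 12*u*v,
  G = r_v · r_v = 36*v^2 + 1.
Evaluating at (u, v) = (3, -3/2): E = 37, F = -54, G = 82.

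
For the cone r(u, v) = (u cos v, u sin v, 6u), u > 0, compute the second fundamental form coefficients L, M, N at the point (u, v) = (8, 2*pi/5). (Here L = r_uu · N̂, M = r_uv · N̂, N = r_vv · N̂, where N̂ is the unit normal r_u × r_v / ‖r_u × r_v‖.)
L = 0;  M = 0;  N = 48*sqrt(37)/37

Compute the unit normal N̂(u, v) = (-6*sqrt(37)*u*cos(v)/(37*Abs(u)), -6*sqrt(37)*u*sin(v)/(37*Abs(u)), sqrt(37)*u/(37*Abs(u))), and the second partials r_uu, r_uv, r_vv. Take dot products:
  L(u, v) = r_uu · N̂ = 0,
  M(u, v) = r_uv · N̂ = 0,
  N(u, v) = r_vv · N̂ = 6*sqrt(37)*u^2/(37*Abs(u)).
Evaluating at (u, v) = (8, 2*pi/5):
  L = 0, M = 0, N = 48*sqrt(37)/37.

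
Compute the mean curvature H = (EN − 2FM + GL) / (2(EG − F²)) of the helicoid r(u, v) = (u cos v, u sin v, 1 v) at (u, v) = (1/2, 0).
H = 0

With E = 1, F = 0, G = u^2 + 1, L = 0, M = -1/sqrt(u^2 + 1), N = 0, assemble
  H = (EN − 2FM + GL) / (2(EG − F²)) = 0.
At (u, v) = (1/2, 0): H = 0.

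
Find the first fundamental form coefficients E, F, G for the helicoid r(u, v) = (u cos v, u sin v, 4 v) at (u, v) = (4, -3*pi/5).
E = 1;  F = 0;  G = 32

Partials: r_u = (cos(v), sin(v), 0), r_v = (-u*sin(v), u*cos(v), 4). As functions of (u, v):
  E = r_u · r_u = 1,
  F = r_u · r_v = 0,
  G = r_v · r_v = u^2 + 16.
Evaluating at (u, v) = (4, -3*pi/5): E = 1, F = 0, G = 32.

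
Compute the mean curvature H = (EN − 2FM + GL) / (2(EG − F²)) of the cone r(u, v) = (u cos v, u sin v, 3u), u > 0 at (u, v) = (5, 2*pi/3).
H = 3*sqrt(10)/100

With E = 10, F = 0, G = u^2, L = 0, M = 0, N = 3*sqrt(10)*u^2/(10*Abs(u)), assemble
  H = (EN − 2FM + GL) / (2(EG − F²)) = 3*sqrt(10)/(20*Abs(u)).
At (u, v) = (5, 2*pi/3): H = 3*sqrt(10)/100.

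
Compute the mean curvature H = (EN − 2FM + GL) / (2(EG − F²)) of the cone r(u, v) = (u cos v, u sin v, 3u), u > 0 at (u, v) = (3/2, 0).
H = sqrt(10)/10

With E = 10, F = 0, G = u^2, L = 0, M = 0, N = 3*sqrt(10)*u^2/(10*Abs(u)), assemble
  H = (EN − 2FM + GL) / (2(EG − F²)) = 3*sqrt(10)/(20*Abs(u)).
At (u, v) = (3/2, 0): H = sqrt(10)/10.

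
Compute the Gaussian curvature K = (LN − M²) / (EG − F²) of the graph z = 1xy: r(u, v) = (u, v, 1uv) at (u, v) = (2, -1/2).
K = -16/441

Coefficients of the first fundamental form: E = v^2 + 1, F = u*v, G = u^2 + 1.
Coefficients of the second fundamental form: L = 0, M = 1/sqrt(u^2 + v^2 + 1), N = 0.
Assemble K = (LN − M²)/(EG − F²) = 1/((u^2*v^2 - (u^2 + 1)*(v^2 + 1))*(u^2 + v^2 + 1)). At (u, v) = (2, -1/2): K = -16/441.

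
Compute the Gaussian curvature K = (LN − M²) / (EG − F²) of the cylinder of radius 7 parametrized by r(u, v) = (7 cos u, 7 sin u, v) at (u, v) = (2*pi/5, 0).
K = 0

Coefficients of the first fundamental form: E = 49, F = 0, G = 1.
Coefficients of the second fundamental form: L = -7, M = 0, N = 0.
Assemble K = (LN − M²)/(EG − F²) = 0. At (u, v) = (2*pi/5, 0): K = 0.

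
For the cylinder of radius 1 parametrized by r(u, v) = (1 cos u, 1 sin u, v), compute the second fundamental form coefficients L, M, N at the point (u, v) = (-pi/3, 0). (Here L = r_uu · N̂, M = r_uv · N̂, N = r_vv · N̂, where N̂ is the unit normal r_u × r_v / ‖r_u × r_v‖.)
L = -1;  M = 0;  N = 0

Compute the unit normal N̂(u, v) = (cos(u), sin(u), 0), and the second partials r_uu, r_uv, r_vv. Take dot products:
  L(u, v) = r_uu · N̂ = -1,
  M(u, v) = r_uv · N̂ = 0,
  N(u, v) = r_vv · N̂ = 0.
Evaluating at (u, v) = (-pi/3, 0):
  L = -1, M = 0, N = 0.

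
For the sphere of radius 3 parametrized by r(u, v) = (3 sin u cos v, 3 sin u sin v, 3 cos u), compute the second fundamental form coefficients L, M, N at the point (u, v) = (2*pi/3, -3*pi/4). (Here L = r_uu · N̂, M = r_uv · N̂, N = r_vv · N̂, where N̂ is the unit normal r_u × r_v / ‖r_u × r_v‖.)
L = -3;  M = 0;  N = -9/4

Compute the unit normal N̂(u, v) = (sin(u)^2*cos(v)/Abs(sin(u)), sin(u)^2*sin(v)/Abs(sin(u)), sin(2*u)/(2*Abs(sin(u)))), and the second partials r_uu, r_uv, r_vv. Take dot products:
  L(u, v) = r_uu · N̂ = -3*sin(u)/Abs(sin(u)),
  M(u, v) = r_uv · N̂ = 0,
  N(u, v) = r_vv · N̂ = -3*sin(u)^3/Abs(sin(u)).
Evaluating at (u, v) = (2*pi/3, -3*pi/4):
  L = -3, M = 0, N = -9/4.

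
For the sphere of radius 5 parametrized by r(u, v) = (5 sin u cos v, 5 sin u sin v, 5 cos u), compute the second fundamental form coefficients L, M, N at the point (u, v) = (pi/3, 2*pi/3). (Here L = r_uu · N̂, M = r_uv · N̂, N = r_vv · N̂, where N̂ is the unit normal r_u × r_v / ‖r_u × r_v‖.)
L = -5;  M = 0;  N = -15/4

Compute the unit normal N̂(u, v) = (sin(u)^2*cos(v)/Abs(sin(u)), sin(u)^2*sin(v)/Abs(sin(u)), sin(2*u)/(2*Abs(sin(u)))), and the second partials r_uu, r_uv, r_vv. Take dot products:
  L(u, v) = r_uu · N̂ = -5*sin(u)/Abs(sin(u)),
  M(u, v) = r_uv · N̂ = 0,
  N(u, v) = r_vv · N̂ = -5*sin(u)^3/Abs(sin(u)).
Evaluating at (u, v) = (pi/3, 2*pi/3):
  L = -5, M = 0, N = -15/4.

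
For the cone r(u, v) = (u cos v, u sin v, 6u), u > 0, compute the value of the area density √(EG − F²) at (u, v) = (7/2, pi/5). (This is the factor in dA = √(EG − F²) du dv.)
√(EG − F²)|_{(7/2, pi/5)} = 7*sqrt(37)/2

E = 37, F = 0, G = u^2, so EG − F² = 37*u^2. Taking the positive square root: √(EG − F²) = sqrt(37)*Abs(u). At (u, v) = (7/2, pi/5): 7*sqrt(37)/2.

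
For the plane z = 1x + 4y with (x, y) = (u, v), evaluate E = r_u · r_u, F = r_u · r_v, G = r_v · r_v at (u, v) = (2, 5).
E = 2;  F = 4;  G = 17

Partials: r_u = (1, 0, 1), r_v = (0, 1, 4). As functions of (u, v):
  E = r_u · r_u = 2,
  F = r_u · r_v = 4,
  G = r_v · r_v = 17.
Evaluating at (u, v) = (2, 5): E = 2, F = 4, G = 17.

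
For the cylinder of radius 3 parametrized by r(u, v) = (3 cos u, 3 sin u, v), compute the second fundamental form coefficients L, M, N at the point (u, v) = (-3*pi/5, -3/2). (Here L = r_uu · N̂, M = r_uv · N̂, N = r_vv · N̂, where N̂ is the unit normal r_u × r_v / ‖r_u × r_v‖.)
L = -3;  M = 0;  N = 0

Compute the unit normal N̂(u, v) = (cos(u), sin(u), 0), and the second partials r_uu, r_uv, r_vv. Take dot products:
  L(u, v) = r_uu · N̂ = -3,
  M(u, v) = r_uv · N̂ = 0,
  N(u, v) = r_vv · N̂ = 0.
Evaluating at (u, v) = (-3*pi/5, -3/2):
  L = -3, M = 0, N = 0.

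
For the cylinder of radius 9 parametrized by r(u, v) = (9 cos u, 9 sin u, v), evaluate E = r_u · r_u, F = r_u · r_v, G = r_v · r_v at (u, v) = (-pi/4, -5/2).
E = 81;  F = 0;  G = 1

Partials: r_u = (-9*sin(u), 9*cos(u), 0), r_v = (0, 0, 1). As functions of (u, v):
  E = r_u · r_u = 81,
  F = r_u · r_v = 0,
  G = r_v · r_v = 1.
Evaluating at (u, v) = (-pi/4, -5/2): E = 81, F = 0, G = 1.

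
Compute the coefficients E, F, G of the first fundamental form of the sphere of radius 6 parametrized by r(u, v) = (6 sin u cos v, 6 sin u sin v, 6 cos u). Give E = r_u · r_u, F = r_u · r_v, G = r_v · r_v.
E = 36;  F = 0;  G = 36*sin(u)^2

Compute partials: r_u = (6*cos(u)*cos(v), 6*sin(v)*cos(u), -6*sin(u)), r_v = (-6*sin(u)*sin(v), 6*sin(u)*cos(v), 0). Then
  E = r_u · r_u = 36,
  F = r_u · r_v = 0,
  G = r_v · r_v = 36*sin(u)^2.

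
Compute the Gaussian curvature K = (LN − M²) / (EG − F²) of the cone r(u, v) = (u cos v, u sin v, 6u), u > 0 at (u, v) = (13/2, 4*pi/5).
K = 0

Coefficients of the first fundamental form: E = 37, F = 0, G = u^2.
Coefficients of the second fundamental form: L = 0, M = 0, N = 6*sqrt(37)*u^2/(37*Abs(u)).
Assemble K = (LN − M²)/(EG − F²) = 0. At (u, v) = (13/2, 4*pi/5): K = 0.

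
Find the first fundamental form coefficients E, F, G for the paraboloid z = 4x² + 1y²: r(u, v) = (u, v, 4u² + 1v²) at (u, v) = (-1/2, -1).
E = 17;  F = 8;  G = 5

Partials: r_u = (1, 0, 8*u), r_v = (0, 1, 2*v). As functions of (u, v):
  E = r_u · r_u = 64*u^2 + 1,
  F = r_u · r_v = 16*u*v,
  G = r_v · r_v = 4*v^2 + 1.
Evaluating at (u, v) = (-1/2, -1): E = 17, F = 8, G = 5.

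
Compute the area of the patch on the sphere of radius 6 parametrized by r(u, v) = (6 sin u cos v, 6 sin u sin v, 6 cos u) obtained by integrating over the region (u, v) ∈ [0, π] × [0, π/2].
Area = 36*pi

Area = ∫∫ √(EG − F²) du dv with √(EG − F²) = 36*Abs(sin(u)). Integrating over [0, π] × [0, π/2] gives 36*pi.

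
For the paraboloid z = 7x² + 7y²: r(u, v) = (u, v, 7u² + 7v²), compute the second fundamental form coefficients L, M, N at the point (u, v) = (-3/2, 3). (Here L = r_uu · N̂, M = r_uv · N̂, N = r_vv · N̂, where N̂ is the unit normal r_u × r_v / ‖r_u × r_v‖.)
L = 7*sqrt(2206)/1103;  M = 0;  N = 7*sqrt(2206)/1103

Compute the unit normal N̂(u, v) = (-14*u/sqrt(196*u^2 + 196*v^2 + 1), -14*v/sqrt(196*u^2 + 196*v^2 + 1), 1/sqrt(196*u^2 + 196*v^2 + 1)), and the second partials r_uu, r_uv, r_vv. Take dot products:
  L(u, v) = r_uu · N̂ = 14/sqrt(196*u^2 + 196*v^2 + 1),
  M(u, v) = r_uv · N̂ = 0,
  N(u, v) = r_vv · N̂ = 14/sqrt(196*u^2 + 196*v^2 + 1).
Evaluating at (u, v) = (-3/2, 3):
  L = 7*sqrt(2206)/1103, M = 0, N = 7*sqrt(2206)/1103.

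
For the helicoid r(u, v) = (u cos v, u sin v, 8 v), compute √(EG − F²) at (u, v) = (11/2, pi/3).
√(EG − F²)|_{(11/2, pi/3)} = sqrt(377)/2

E = 1, F = 0, G = u^2 + 64; EG − F² = u^2 + 64; √(EG − F²) = sqrt(u^2 + 64). At the given point: sqrt(377)/2.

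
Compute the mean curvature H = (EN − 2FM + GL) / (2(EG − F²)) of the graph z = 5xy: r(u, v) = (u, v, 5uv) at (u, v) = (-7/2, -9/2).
H = -7875*sqrt(3254)/5294258

With E = 25*v^2 + 1, F = 25*u*v, G = 25*u^2 + 1, L = 0, M = 5/sqrt(25*u^2 + 25*v^2 + 1), N = 0, assemble
  H = (EN − 2FM + GL) / (2(EG − F²)) = -125*u*v/(25*u^2 + 25*v^2 + 1)^(3/2).
At (u, v) = (-7/2, -9/2): H = -7875*sqrt(3254)/5294258.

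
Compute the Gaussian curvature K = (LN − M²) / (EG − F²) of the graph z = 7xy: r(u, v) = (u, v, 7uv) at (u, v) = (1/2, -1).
K = -784/62001

Coefficients of the first fundamental form: E = 49*v^2 + 1, F = 49*u*v, G = 49*u^2 + 1.
Coefficients of the second fundamental form: L = 0, M = 7/sqrt(49*u^2 + 49*v^2 + 1), N = 0.
Assemble K = (LN − M²)/(EG − F²) = -49/(2401*u^4 + 4802*u^2*v^2 + 98*u^2 + 2401*v^4 + 98*v^2 + 1). At (u, v) = (1/2, -1): K = -784/62001.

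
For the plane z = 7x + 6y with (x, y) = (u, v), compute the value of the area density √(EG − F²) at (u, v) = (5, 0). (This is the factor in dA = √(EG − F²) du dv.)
√(EG − F²)|_{(5, 0)} = sqrt(86)

E = 50, F = 42, G = 37, so EG − F² = 86. Taking the positive square root: √(EG − F²) = sqrt(86). At (u, v) = (5, 0): sqrt(86).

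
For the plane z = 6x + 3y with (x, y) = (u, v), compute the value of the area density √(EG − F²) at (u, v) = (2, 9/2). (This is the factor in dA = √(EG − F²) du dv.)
√(EG − F²)|_{(2, 9/2)} = sqrt(46)

E = 37, F = 18, G = 10, so EG − F² = 46. Taking the positive square root: √(EG − F²) = sqrt(46). At (u, v) = (2, 9/2): sqrt(46).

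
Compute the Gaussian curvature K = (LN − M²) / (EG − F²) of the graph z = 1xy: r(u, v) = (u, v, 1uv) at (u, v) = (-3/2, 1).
K = -16/289

Coefficients of the first fundamental form: E = v^2 + 1, F = u*v, G = u^2 + 1.
Coefficients of the second fundamental form: L = 0, M = 1/sqrt(u^2 + v^2 + 1), N = 0.
Assemble K = (LN − M²)/(EG − F²) = 1/((u^2*v^2 - (u^2 + 1)*(v^2 + 1))*(u^2 + v^2 + 1)). At (u, v) = (-3/2, 1): K = -16/289.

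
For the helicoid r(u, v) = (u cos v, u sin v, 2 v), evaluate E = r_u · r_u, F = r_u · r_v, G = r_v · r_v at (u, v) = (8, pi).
E = 1;  F = 0;  G = 68

Partials: r_u = (cos(v), sin(v), 0), r_v = (-u*sin(v), u*cos(v), 2). As functions of (u, v):
  E = r_u · r_u = 1,
  F = r_u · r_v = 0,
  G = r_v · r_v = u^2 + 4.
Evaluating at (u, v) = (8, pi): E = 1, F = 0, G = 68.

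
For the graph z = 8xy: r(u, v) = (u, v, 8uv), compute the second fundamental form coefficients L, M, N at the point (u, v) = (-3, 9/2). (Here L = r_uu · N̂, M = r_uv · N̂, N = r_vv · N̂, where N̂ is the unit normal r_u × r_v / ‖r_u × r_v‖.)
L = 0;  M = 8*sqrt(1873)/1873;  N = 0

Compute the unit normal N̂(u, v) = (-8*v/sqrt(64*u^2 + 64*v^2 + 1), -8*u/sqrt(64*u^2 + 64*v^2 + 1), 1/sqrt(64*u^2 + 64*v^2 + 1)), and the second partials r_uu, r_uv, r_vv. Take dot products:
  L(u, v) = r_uu · N̂ = 0,
  M(u, v) = r_uv · N̂ = 8/sqrt(64*u^2 + 64*v^2 + 1),
  N(u, v) = r_vv · N̂ = 0.
Evaluating at (u, v) = (-3, 9/2):
  L = 0, M = 8*sqrt(1873)/1873, N = 0.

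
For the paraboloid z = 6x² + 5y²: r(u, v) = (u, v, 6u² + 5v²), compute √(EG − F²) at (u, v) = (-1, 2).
√(EG − F²)|_{(-1, 2)} = sqrt(545)

E = 144*u^2 + 1, F = 120*u*v, G = 100*v^2 + 1; EG − F² = 144*u^2 + 100*v^2 + 1; √(EG − F²) = sqrt(144*u^2 + 100*v^2 + 1). At the given point: sqrt(545).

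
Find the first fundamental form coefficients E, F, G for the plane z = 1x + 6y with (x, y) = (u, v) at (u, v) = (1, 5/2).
E = 2;  F = 6;  G = 37

Partials: r_u = (1, 0, 1), r_v = (0, 1, 6). As functions of (u, v):
  E = r_u · r_u = 2,
  F = r_u · r_v = 6,
  G = r_v · r_v = 37.
Evaluating at (u, v) = (1, 5/2): E = 2, F = 6, G = 37.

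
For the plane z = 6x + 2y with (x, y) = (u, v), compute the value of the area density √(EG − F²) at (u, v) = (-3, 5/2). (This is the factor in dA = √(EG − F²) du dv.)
√(EG − F²)|_{(-3, 5/2)} = sqrt(41)

E = 37, F = 12, G = 5, so EG − F² = 41. Taking the positive square root: √(EG − F²) = sqrt(41). At (u, v) = (-3, 5/2): sqrt(41).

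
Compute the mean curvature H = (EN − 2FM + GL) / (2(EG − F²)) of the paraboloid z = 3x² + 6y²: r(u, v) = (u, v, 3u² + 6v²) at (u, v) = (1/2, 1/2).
H = 171*sqrt(46)/2116

With E = 36*u^2 + 1, F = 72*u*v, G = 144*v^2 + 1, L = 6/sqrt(36*u^2 + 144*v^2 + 1), M = 0, N = 12/sqrt(36*u^2 + 144*v^2 + 1), assemble
  H = (EN − 2FM + GL) / (2(EG − F²)) = 9*(24*u^2 + 48*v^2 + 1)/(36*u^2 + 144*v^2 + 1)^(3/2).
At (u, v) = (1/2, 1/2): H = 171*sqrt(46)/2116.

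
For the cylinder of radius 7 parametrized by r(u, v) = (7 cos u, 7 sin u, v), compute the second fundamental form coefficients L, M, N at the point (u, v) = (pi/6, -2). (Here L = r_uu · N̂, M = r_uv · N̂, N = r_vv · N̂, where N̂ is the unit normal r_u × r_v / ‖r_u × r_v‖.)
L = -7;  M = 0;  N = 0

Compute the unit normal N̂(u, v) = (cos(u), sin(u), 0), and the second partials r_uu, r_uv, r_vv. Take dot products:
  L(u, v) = r_uu · N̂ = -7,
  M(u, v) = r_uv · N̂ = 0,
  N(u, v) = r_vv · N̂ = 0.
Evaluating at (u, v) = (pi/6, -2):
  L = -7, M = 0, N = 0.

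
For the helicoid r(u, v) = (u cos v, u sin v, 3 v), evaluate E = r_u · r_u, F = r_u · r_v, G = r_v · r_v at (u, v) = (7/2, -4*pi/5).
E = 1;  F = 0;  G = 85/4

Partials: r_u = (cos(v), sin(v), 0), r_v = (-u*sin(v), u*cos(v), 3). As functions of (u, v):
  E = r_u · r_u = 1,
  F = r_u · r_v = 0,
  G = r_v · r_v = u^2 + 9.
Evaluating at (u, v) = (7/2, -4*pi/5): E = 1, F = 0, G = 85/4.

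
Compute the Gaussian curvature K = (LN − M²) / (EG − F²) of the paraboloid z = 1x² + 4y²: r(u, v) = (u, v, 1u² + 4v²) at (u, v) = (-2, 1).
K = 16/6561

Coefficients of the first fundamental form: E = 4*u^2 + 1, F = 16*u*v, G = 64*v^2 + 1.
Coefficients of the second fundamental form: L = 2/sqrt(4*u^2 + 64*v^2 + 1), M = 0, N = 8/sqrt(4*u^2 + 64*v^2 + 1).
Assemble K = (LN − M²)/(EG − F²) = 16/(16*u^4 + 512*u^2*v^2 + 8*u^2 + 4096*v^4 + 128*v^2 + 1). At (u, v) = (-2, 1): K = 16/6561.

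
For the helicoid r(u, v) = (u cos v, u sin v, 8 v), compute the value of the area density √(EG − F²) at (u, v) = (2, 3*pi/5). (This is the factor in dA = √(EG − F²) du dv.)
√(EG − F²)|_{(2, 3*pi/5)} = 2*sqrt(17)

E = 1, F = 0, G = u^2 + 64, so EG − F² = u^2 + 64. Taking the positive square root: √(EG − F²) = sqrt(u^2 + 64). At (u, v) = (2, 3*pi/5): 2*sqrt(17).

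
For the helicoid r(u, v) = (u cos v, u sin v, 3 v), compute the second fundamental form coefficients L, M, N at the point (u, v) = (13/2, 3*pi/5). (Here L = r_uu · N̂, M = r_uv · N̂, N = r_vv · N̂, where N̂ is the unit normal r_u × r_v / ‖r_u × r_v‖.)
L = 0;  M = -6*sqrt(205)/205;  N = 0

Compute the unit normal N̂(u, v) = (3*sin(v)/sqrt(u^2 + 9), -3*cos(v)/sqrt(u^2 + 9), u/sqrt(u^2 + 9)), and the second partials r_uu, r_uv, r_vv. Take dot products:
  L(u, v) = r_uu · N̂ = 0,
  M(u, v) = r_uv · N̂ = -3/sqrt(u^2 + 9),
  N(u, v) = r_vv · N̂ = 0.
Evaluating at (u, v) = (13/2, 3*pi/5):
  L = 0, M = -6*sqrt(205)/205, N = 0.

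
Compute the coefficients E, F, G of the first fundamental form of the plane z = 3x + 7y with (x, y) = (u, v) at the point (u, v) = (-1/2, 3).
E = 10;  F = 21;  G = 50

Partials: r_u = (1, 0, 3), r_v = (0, 1, 7). As functions of (u, v):
  E = r_u · r_u = 10,
  F = r_u · r_v = 21,
  G = r_v · r_v = 50.
Evaluating at (u, v) = (-1/2, 3): E = 10, F = 21, G = 50.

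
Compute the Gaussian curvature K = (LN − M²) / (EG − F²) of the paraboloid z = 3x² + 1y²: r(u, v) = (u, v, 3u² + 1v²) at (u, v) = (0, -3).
K = 12/1369

Coefficients of the first fundamental form: E = 36*u^2 + 1, F = 12*u*v, G = 4*v^2 + 1.
Coefficients of the second fundamental form: L = 6/sqrt(36*u^2 + 4*v^2 + 1), M = 0, N = 2/sqrt(36*u^2 + 4*v^2 + 1).
Assemble K = (LN − M²)/(EG − F²) = 12/(1296*u^4 + 288*u^2*v^2 + 72*u^2 + 16*v^4 + 8*v^2 + 1). At (u, v) = (0, -3): K = 12/1369.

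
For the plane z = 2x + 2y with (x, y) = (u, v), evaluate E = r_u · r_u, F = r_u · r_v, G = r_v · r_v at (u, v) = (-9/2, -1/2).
E = 5;  F = 4;  G = 5

Partials: r_u = (1, 0, 2), r_v = (0, 1, 2). As functions of (u, v):
  E = r_u · r_u = 5,
  F = r_u · r_v = 4,
  G = r_v · r_v = 5.
Evaluating at (u, v) = (-9/2, -1/2): E = 5, F = 4, G = 5.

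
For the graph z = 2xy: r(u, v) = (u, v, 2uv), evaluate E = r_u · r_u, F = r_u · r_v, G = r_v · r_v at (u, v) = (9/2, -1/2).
E = 2;  F = -9;  G = 82

Partials: r_u = (1, 0, 2*v), r_v = (0, 1, 2*u). As functions of (u, v):
  E = r_u · r_u = 4*v^2 + 1,
  F = r_u · r_v = 4*u*v,
  G = r_v · r_v = 4*u^2 + 1.
Evaluating at (u, v) = (9/2, -1/2): E = 2, F = -9, G = 82.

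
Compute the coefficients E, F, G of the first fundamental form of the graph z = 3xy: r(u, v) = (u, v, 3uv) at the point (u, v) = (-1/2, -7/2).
E = 445/4;  F = 63/4;  G = 13/4

Partials: r_u = (1, 0, 3*v), r_v = (0, 1, 3*u). As functions of (u, v):
  E = r_u · r_u = 9*v^2 + 1,
  F = r_u · r_v = 9*u*v,
  G = r_v · r_v = 9*u^2 + 1.
Evaluating at (u, v) = (-1/2, -7/2): E = 445/4, F = 63/4, G = 13/4.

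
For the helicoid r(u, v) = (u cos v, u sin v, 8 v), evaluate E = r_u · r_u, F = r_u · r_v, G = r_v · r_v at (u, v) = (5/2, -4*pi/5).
E = 1;  F = 0;  G = 281/4

Partials: r_u = (cos(v), sin(v), 0), r_v = (-u*sin(v), u*cos(v), 8). As functions of (u, v):
  E = r_u · r_u = 1,
  F = r_u · r_v = 0,
  G = r_v · r_v = u^2 + 64.
Evaluating at (u, v) = (5/2, -4*pi/5): E = 1, F = 0, G = 281/4.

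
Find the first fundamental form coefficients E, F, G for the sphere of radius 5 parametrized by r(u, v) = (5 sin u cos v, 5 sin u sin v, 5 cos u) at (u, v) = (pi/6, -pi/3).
E = 25;  F = 0;  G = 25/4

Partials: r_u = (5*cos(u)*cos(v), 5*sin(v)*cos(u), -5*sin(u)), r_v = (-5*sin(u)*sin(v), 5*sin(u)*cos(v), 0). As functions of (u, v):
  E = r_u · r_u = 25,
  F = r_u · r_v = 0,
  G = r_v · r_v = 25*sin(u)^2.
Evaluating at (u, v) = (pi/6, -pi/3): E = 25, F = 0, G = 25/4.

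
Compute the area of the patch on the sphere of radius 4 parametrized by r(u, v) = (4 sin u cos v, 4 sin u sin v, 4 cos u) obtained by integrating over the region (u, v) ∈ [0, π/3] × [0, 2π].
Area = 16*pi

Area = ∫∫ √(EG − F²) du dv with √(EG − F²) = 16*Abs(sin(u)). Integrating over [0, π/3] × [0, 2π] gives 16*pi.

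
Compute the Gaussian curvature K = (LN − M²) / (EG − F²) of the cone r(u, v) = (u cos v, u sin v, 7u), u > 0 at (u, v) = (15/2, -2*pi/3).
K = 0

Coefficients of the first fundamental form: E = 50, F = 0, G = u^2.
Coefficients of the second fundamental form: L = 0, M = 0, N = 7*sqrt(2)*u^2/(10*Abs(u)).
Assemble K = (LN − M²)/(EG − F²) = 0. At (u, v) = (15/2, -2*pi/3): K = 0.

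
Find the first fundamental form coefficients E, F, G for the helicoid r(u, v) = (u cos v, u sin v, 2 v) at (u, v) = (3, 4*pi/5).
E = 1;  F = 0;  G = 13

Partials: r_u = (cos(v), sin(v), 0), r_v = (-u*sin(v), u*cos(v), 2). As functions of (u, v):
  E = r_u · r_u = 1,
  F = r_u · r_v = 0,
  G = r_v · r_v = u^2 + 4.
Evaluating at (u, v) = (3, 4*pi/5): E = 1, F = 0, G = 13.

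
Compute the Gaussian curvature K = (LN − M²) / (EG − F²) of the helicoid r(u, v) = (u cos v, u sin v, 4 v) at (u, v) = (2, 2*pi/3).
K = -1/25

Coefficients of the first fundamental form: E = 1, F = 0, G = u^2 + 16.
Coefficients of the second fundamental form: L = 0, M = -4/sqrt(u^2 + 16), N = 0.
Assemble K = (LN − M²)/(EG − F²) = -16/(u^2 + 16)^2. At (u, v) = (2, 2*pi/3): K = -1/25.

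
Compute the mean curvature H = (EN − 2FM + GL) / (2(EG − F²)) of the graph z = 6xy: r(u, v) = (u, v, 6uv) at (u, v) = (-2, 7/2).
H = 378*sqrt(586)/85849

With E = 36*v^2 + 1, F = 36*u*v, G = 36*u^2 + 1, L = 0, M = 6/sqrt(36*u^2 + 36*v^2 + 1), N = 0, assemble
  H = (EN − 2FM + GL) / (2(EG − F²)) = -216*u*v/(36*u^2 + 36*v^2 + 1)^(3/2).
At (u, v) = (-2, 7/2): H = 378*sqrt(586)/85849.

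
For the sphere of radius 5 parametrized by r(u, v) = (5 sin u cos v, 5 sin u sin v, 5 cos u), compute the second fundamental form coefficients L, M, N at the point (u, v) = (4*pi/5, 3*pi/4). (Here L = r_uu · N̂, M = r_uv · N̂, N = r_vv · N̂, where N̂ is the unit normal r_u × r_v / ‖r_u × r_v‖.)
L = -5;  M = 0;  N = -25/8 + 5*sqrt(5)/8

Compute the unit normal N̂(u, v) = (sin(u)^2*cos(v)/Abs(sin(u)), sin(u)^2*sin(v)/Abs(sin(u)), sin(2*u)/(2*Abs(sin(u)))), and the second partials r_uu, r_uv, r_vv. Take dot products:
  L(u, v) = r_uu · N̂ = -5*sin(u)/Abs(sin(u)),
  M(u, v) = r_uv · N̂ = 0,
  N(u, v) = r_vv · N̂ = -5*sin(u)^3/Abs(sin(u)).
Evaluating at (u, v) = (4*pi/5, 3*pi/4):
  L = -5, M = 0, N = -25/8 + 5*sqrt(5)/8.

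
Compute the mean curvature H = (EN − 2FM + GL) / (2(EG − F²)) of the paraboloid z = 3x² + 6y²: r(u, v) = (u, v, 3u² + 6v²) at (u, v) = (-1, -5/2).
H = 2925*sqrt(937)/877969

With E = 36*u^2 + 1, F = 72*u*v, G = 144*v^2 + 1, L = 6/sqrt(36*u^2 + 144*v^2 + 1), M = 0, N = 12/sqrt(36*u^2 + 144*v^2 + 1), assemble
  H = (EN − 2FM + GL) / (2(EG − F²)) = 9*(24*u^2 + 48*v^2 + 1)/(36*u^2 + 144*v^2 + 1)^(3/2).
At (u, v) = (-1, -5/2): H = 2925*sqrt(937)/877969.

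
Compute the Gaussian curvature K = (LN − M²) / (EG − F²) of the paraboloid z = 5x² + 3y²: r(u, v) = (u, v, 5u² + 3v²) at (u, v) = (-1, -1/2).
K = 3/605

Coefficients of the first fundamental form: E = 100*u^2 + 1, F = 60*u*v, G = 36*v^2 + 1.
Coefficients of the second fundamental form: L = 10/sqrt(100*u^2 + 36*v^2 + 1), M = 0, N = 6/sqrt(100*u^2 + 36*v^2 + 1).
Assemble K = (LN − M²)/(EG − F²) = 60/(10000*u^4 + 7200*u^2*v^2 + 200*u^2 + 1296*v^4 + 72*v^2 + 1). At (u, v) = (-1, -1/2): K = 3/605.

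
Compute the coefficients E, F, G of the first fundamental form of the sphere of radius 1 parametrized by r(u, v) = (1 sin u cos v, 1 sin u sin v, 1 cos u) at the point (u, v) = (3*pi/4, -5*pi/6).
E = 1;  F = 0;  G = 1/2

Partials: r_u = (cos(u)*cos(v), sin(v)*cos(u), -sin(u)), r_v = (-sin(u)*sin(v), sin(u)*cos(v), 0). As functions of (u, v):
  E = r_u · r_u = 1,
  F = r_u · r_v = 0,
  G = r_v · r_v = sin(u)^2.
Evaluating at (u, v) = (3*pi/4, -5*pi/6): E = 1, F = 0, G = 1/2.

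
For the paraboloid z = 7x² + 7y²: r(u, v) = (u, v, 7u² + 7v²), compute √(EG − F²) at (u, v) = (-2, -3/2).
√(EG − F²)|_{(-2, -3/2)} = sqrt(1226)

E = 196*u^2 + 1, F = 196*u*v, G = 196*v^2 + 1; EG − F² = 196*u^2 + 196*v^2 + 1; √(EG − F²) = sqrt(196*u^2 + 196*v^2 + 1). At the given point: sqrt(1226).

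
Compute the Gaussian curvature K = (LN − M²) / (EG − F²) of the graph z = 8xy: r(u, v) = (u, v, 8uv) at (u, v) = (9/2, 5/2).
K = -64/2879809

Coefficients of the first fundamental form: E = 64*v^2 + 1, F = 64*u*v, G = 64*u^2 + 1.
Coefficients of the second fundamental form: L = 0, M = 8/sqrt(64*u^2 + 64*v^2 + 1), N = 0.
Assemble K = (LN − M²)/(EG − F²) = -64/(4096*u^4 + 8192*u^2*v^2 + 128*u^2 + 4096*v^4 + 128*v^2 + 1). At (u, v) = (9/2, 5/2): K = -64/2879809.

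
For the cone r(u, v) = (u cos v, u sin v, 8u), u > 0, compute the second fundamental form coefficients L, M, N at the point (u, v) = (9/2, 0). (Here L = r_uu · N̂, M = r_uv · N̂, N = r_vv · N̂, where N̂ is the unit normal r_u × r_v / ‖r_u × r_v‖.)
L = 0;  M = 0;  N = 36*sqrt(65)/65

Compute the unit normal N̂(u, v) = (-8*sqrt(65)*u*cos(v)/(65*Abs(u)), -8*sqrt(65)*u*sin(v)/(65*Abs(u)), sqrt(65)*u/(65*Abs(u))), and the second partials r_uu, r_uv, r_vv. Take dot products:
  L(u, v) = r_uu · N̂ = 0,
  M(u, v) = r_uv · N̂ = 0,
  N(u, v) = r_vv · N̂ = 8*sqrt(65)*u^2/(65*Abs(u)).
Evaluating at (u, v) = (9/2, 0):
  L = 0, M = 0, N = 36*sqrt(65)/65.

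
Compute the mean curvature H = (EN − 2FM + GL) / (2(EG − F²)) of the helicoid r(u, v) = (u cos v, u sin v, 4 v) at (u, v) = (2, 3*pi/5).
H = 0

With E = 1, F = 0, G = u^2 + 16, L = 0, M = -4/sqrt(u^2 + 16), N = 0, assemble
  H = (EN − 2FM + GL) / (2(EG − F²)) = 0.
At (u, v) = (2, 3*pi/5): H = 0.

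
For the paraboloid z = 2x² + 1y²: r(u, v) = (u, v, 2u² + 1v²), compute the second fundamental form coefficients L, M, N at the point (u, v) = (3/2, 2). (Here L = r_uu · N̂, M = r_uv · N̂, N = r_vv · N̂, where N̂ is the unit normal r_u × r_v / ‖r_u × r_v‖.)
L = 4*sqrt(53)/53;  M = 0;  N = 2*sqrt(53)/53

Compute the unit normal N̂(u, v) = (-4*u/sqrt(16*u^2 + 4*v^2 + 1), -2*v/sqrt(16*u^2 + 4*v^2 + 1), 1/sqrt(16*u^2 + 4*v^2 + 1)), and the second partials r_uu, r_uv, r_vv. Take dot products:
  L(u, v) = r_uu · N̂ = 4/sqrt(16*u^2 + 4*v^2 + 1),
  M(u, v) = r_uv · N̂ = 0,
  N(u, v) = r_vv · N̂ = 2/sqrt(16*u^2 + 4*v^2 + 1).
Evaluating at (u, v) = (3/2, 2):
  L = 4*sqrt(53)/53, M = 0, N = 2*sqrt(53)/53.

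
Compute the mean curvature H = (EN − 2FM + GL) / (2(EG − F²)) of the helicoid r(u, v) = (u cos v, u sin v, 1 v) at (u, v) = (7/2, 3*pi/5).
H = 0

With E = 1, F = 0, G = u^2 + 1, L = 0, M = -1/sqrt(u^2 + 1), N = 0, assemble
  H = (EN − 2FM + GL) / (2(EG − F²)) = 0.
At (u, v) = (7/2, 3*pi/5): H = 0.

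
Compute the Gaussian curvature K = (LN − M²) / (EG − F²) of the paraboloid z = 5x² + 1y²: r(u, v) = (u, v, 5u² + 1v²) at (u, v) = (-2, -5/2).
K = 5/45369

Coefficients of the first fundamental form: E = 100*u^2 + 1, F = 20*u*v, G = 4*v^2 + 1.
Coefficients of the second fundamental form: L = 10/sqrt(100*u^2 + 4*v^2 + 1), M = 0, N = 2/sqrt(100*u^2 + 4*v^2 + 1).
Assemble K = (LN − M²)/(EG − F²) = 20/(10000*u^4 + 800*u^2*v^2 + 200*u^2 + 16*v^4 + 8*v^2 + 1). At (u, v) = (-2, -5/2): K = 5/45369.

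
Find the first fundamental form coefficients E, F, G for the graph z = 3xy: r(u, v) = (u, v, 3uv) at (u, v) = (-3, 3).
E = 82;  F = -81;  G = 82

Partials: r_u = (1, 0, 3*v), r_v = (0, 1, 3*u). As functions of (u, v):
  E = r_u · r_u = 9*v^2 + 1,
  F = r_u · r_v = 9*u*v,
  G = r_v · r_v = 9*u^2 + 1.
Evaluating at (u, v) = (-3, 3): E = 82, F = -81, G = 82.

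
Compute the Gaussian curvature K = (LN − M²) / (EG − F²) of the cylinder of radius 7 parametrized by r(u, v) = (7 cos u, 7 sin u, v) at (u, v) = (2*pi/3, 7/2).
K = 0

Coefficients of the first fundamental form: E = 49, F = 0, G = 1.
Coefficients of the second fundamental form: L = -7, M = 0, N = 0.
Assemble K = (LN − M²)/(EG − F²) = 0. At (u, v) = (2*pi/3, 7/2): K = 0.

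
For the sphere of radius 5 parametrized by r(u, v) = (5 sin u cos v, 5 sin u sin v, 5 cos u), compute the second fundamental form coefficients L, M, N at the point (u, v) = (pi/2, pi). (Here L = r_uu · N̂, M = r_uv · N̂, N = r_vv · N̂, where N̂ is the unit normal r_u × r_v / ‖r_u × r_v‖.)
L = -5;  M = 0;  N = -5

Compute the unit normal N̂(u, v) = (sin(u)^2*cos(v)/Abs(sin(u)), sin(u)^2*sin(v)/Abs(sin(u)), sin(2*u)/(2*Abs(sin(u)))), and the second partials r_uu, r_uv, r_vv. Take dot products:
  L(u, v) = r_uu · N̂ = -5*sin(u)/Abs(sin(u)),
  M(u, v) = r_uv · N̂ = 0,
  N(u, v) = r_vv · N̂ = -5*sin(u)^3/Abs(sin(u)).
Evaluating at (u, v) = (pi/2, pi):
  L = -5, M = 0, N = -5.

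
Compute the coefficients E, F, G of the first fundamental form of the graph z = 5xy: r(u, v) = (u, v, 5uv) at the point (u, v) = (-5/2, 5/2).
E = 629/4;  F = -625/4;  G = 629/4

Partials: r_u = (1, 0, 5*v), r_v = (0, 1, 5*u). As functions of (u, v):
  E = r_u · r_u = 25*v^2 + 1,
  F = r_u · r_v = 25*u*v,
  G = r_v · r_v = 25*u^2 + 1.
Evaluating at (u, v) = (-5/2, 5/2): E = 629/4, F = -625/4, G = 629/4.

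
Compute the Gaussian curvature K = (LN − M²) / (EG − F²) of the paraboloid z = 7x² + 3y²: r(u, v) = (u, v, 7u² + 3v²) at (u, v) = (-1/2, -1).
K = 21/1849

Coefficients of the first fundamental form: E = 196*u^2 + 1, F = 84*u*v, G = 36*v^2 + 1.
Coefficients of the second fundamental form: L = 14/sqrt(196*u^2 + 36*v^2 + 1), M = 0, N = 6/sqrt(196*u^2 + 36*v^2 + 1).
Assemble K = (LN − M²)/(EG − F²) = 84/(38416*u^4 + 14112*u^2*v^2 + 392*u^2 + 1296*v^4 + 72*v^2 + 1). At (u, v) = (-1/2, -1): K = 21/1849.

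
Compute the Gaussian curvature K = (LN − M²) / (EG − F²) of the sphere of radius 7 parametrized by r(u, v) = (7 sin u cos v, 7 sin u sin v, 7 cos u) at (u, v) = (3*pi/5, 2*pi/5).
K = 1/49

Coefficients of the first fundamental form: E = 49, F = 0, G = 49*sin(u)^2.
Coefficients of the second fundamental form: L = -7*sin(u)/Abs(sin(u)), M = 0, N = -7*sin(u)^3/Abs(sin(u)).
Assemble K = (LN − M²)/(EG − F²) = 1/49. At (u, v) = (3*pi/5, 2*pi/5): K = 1/49.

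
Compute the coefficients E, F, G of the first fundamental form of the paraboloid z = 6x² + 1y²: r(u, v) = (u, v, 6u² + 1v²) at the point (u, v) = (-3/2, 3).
E = 325;  F = -108;  G = 37

Partials: r_u = (1, 0, 12*u), r_v = (0, 1, 2*v). As functions of (u, v):
  E = r_u · r_u = 144*u^2 + 1,
  F = r_u · r_v = 24*u*v,
  G = r_v · r_v = 4*v^2 + 1.
Evaluating at (u, v) = (-3/2, 3): E = 325, F = -108, G = 37.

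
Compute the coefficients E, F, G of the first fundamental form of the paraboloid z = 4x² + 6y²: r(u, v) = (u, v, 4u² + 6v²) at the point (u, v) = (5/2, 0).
E = 401;  F = 0;  G = 1

Partials: r_u = (1, 0, 8*u), r_v = (0, 1, 12*v). As functions of (u, v):
  E = r_u · r_u = 64*u^2 + 1,
  F = r_u · r_v = 96*u*v,
  G = r_v · r_v = 144*v^2 + 1.
Evaluating at (u, v) = (5/2, 0): E = 401, F = 0, G = 1.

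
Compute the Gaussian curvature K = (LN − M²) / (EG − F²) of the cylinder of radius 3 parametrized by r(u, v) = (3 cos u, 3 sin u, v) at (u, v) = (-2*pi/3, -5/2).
K = 0

Coefficients of the first fundamental form: E = 9, F = 0, G = 1.
Coefficients of the second fundamental form: L = -3, M = 0, N = 0.
Assemble K = (LN − M²)/(EG − F²) = 0. At (u, v) = (-2*pi/3, -5/2): K = 0.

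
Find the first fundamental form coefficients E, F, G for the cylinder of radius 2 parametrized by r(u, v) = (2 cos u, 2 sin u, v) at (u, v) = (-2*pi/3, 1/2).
E = 4;  F = 0;  G = 1

Partials: r_u = (-2*sin(u), 2*cos(u), 0), r_v = (0, 0, 1). As functions of (u, v):
  E = r_u · r_u = 4,
  F = r_u · r_v = 0,
  G = r_v · r_v = 1.
Evaluating at (u, v) = (-2*pi/3, 1/2): E = 4, F = 0, G = 1.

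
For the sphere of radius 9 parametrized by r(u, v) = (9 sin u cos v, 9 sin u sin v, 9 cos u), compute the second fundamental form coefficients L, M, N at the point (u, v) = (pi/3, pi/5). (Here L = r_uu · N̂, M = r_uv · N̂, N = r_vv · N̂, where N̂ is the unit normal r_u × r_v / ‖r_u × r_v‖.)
L = -9;  M = 0;  N = -27/4

Compute the unit normal N̂(u, v) = (sin(u)^2*cos(v)/Abs(sin(u)), sin(u)^2*sin(v)/Abs(sin(u)), sin(2*u)/(2*Abs(sin(u)))), and the second partials r_uu, r_uv, r_vv. Take dot products:
  L(u, v) = r_uu · N̂ = -9*sin(u)/Abs(sin(u)),
  M(u, v) = r_uv · N̂ = 0,
  N(u, v) = r_vv · N̂ = -9*sin(u)^3/Abs(sin(u)).
Evaluating at (u, v) = (pi/3, pi/5):
  L = -9, M = 0, N = -27/4.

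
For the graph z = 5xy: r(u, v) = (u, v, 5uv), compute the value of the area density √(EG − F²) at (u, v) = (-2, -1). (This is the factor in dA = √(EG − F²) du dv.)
√(EG − F²)|_{(-2, -1)} = 3*sqrt(14)

E = 25*v^2 + 1, F = 25*u*v, G = 25*u^2 + 1, so EG − F² = 25*u^2 + 25*v^2 + 1. Taking the positive square root: √(EG − F²) = sqrt(25*u^2 + 25*v^2 + 1). At (u, v) = (-2, -1): 3*sqrt(14).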